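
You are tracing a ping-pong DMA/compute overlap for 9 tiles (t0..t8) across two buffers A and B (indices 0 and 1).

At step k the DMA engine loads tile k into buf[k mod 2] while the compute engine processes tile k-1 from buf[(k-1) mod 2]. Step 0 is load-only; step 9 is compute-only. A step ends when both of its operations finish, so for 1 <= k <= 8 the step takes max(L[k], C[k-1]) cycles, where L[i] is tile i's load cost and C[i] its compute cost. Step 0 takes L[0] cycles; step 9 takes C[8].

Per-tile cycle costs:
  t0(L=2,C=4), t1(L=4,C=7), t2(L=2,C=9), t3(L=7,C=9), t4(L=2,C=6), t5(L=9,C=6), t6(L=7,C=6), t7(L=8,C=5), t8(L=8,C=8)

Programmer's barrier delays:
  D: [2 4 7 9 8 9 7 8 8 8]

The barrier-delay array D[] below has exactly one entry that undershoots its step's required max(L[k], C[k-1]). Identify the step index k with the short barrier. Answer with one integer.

k=0 barrier L[0]=2→2c, D[0]=2 ok
k=1 barrier max(L[1]=4,C[0]=4)→4c, D[1]=4 ok
k=2 barrier max(L[2]=2,C[1]=7)→7c, D[2]=7 ok
k=3 barrier max(L[3]=7,C[2]=9)→9c, D[3]=9 ok
k=4 barrier max(L[4]=2,C[3]=9)→9c, D[4]=8 SHORT
k=5 barrier max(L[5]=9,C[4]=6)→9c, D[5]=9 ok
k=6 barrier max(L[6]=7,C[5]=6)→7c, D[6]=7 ok
k=7 barrier max(L[7]=8,C[6]=6)→8c, D[7]=8 ok
k=8 barrier max(L[8]=8,C[7]=5)→8c, D[8]=8 ok
k=9 barrier C[8]=8→8c, D[9]=8 ok

hazard at step 4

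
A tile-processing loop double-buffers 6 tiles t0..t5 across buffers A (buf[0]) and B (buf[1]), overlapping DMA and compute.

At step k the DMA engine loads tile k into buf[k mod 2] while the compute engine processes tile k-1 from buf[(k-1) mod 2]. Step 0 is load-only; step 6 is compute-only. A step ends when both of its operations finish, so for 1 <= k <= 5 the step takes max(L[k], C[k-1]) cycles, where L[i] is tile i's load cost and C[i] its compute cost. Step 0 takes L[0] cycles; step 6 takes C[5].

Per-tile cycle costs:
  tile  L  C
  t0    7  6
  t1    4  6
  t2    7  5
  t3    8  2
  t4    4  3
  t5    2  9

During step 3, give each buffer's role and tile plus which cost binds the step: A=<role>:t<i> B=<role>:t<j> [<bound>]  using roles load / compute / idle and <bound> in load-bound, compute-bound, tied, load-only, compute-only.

[0] DMA t0→A (7c) ∥ CU idle ⇒ 7c, clock 7
[1] DMA t1→B (4c) ∥ CU A:t0 (6c) ⇒ 6c, clock 13
[2] DMA t2→A (7c) ∥ CU B:t1 (6c) ⇒ 7c, clock 20
[3] DMA t3→B (8c) ∥ CU A:t2 (5c) ⇒ 8c, clock 28
[4] DMA t4→A (4c) ∥ CU B:t3 (2c) ⇒ 4c, clock 32
[5] DMA t5→B (2c) ∥ CU A:t4 (3c) ⇒ 3c, clock 35
[6] DMA idle ∥ CU B:t5 (9c) ⇒ 9c, clock 44

step 3: A=compute:t2 B=load:t3 [load-bound]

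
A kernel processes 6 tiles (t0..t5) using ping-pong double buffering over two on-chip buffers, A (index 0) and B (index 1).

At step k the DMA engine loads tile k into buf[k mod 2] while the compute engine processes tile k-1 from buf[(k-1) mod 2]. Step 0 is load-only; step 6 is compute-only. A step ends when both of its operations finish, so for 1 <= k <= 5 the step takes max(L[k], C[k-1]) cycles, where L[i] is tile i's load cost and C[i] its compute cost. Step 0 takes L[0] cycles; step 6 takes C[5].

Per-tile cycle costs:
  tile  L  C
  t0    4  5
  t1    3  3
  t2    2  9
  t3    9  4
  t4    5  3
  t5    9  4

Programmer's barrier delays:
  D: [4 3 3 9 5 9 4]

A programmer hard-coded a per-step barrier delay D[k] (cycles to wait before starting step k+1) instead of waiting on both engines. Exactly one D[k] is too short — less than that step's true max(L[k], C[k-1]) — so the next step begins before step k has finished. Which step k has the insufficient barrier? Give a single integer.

hazard at step 1

[0] required=L[0]=4=4 vs D=4 ok
[1] required=max(L[1]=3,C[0]=5)=5 vs D=3 SHORT
[2] required=max(L[2]=2,C[1]=3)=3 vs D=3 ok
[3] required=max(L[3]=9,C[2]=9)=9 vs D=9 ok
[4] required=max(L[4]=5,C[3]=4)=5 vs D=5 ok
[5] required=max(L[5]=9,C[4]=3)=9 vs D=9 ok
[6] required=C[5]=4=4 vs D=4 ok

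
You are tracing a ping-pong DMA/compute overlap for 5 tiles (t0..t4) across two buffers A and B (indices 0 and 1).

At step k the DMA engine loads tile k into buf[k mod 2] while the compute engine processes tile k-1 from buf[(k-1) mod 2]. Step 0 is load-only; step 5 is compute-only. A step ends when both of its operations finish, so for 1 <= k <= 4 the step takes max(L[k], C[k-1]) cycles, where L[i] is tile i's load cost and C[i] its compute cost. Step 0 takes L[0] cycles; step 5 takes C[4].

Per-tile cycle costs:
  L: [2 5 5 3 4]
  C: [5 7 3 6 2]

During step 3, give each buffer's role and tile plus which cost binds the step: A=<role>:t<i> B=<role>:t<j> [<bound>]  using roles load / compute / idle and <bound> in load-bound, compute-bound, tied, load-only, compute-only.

step 3: A=compute:t2 B=load:t3 [tied]

  0. 2=2c; end=2; A:t0 B:-
  1. max(5,5)=5c; end=7; A:t0 B:t1
  2. max(5,7)=7c; end=14; A:t2 B:t1
  3. max(3,3)=3c; end=17; A:t2 B:t3
  4. max(4,6)=6c; end=23; A:t4 B:t3
  5. 2=2c; end=25; A:t4 B:t3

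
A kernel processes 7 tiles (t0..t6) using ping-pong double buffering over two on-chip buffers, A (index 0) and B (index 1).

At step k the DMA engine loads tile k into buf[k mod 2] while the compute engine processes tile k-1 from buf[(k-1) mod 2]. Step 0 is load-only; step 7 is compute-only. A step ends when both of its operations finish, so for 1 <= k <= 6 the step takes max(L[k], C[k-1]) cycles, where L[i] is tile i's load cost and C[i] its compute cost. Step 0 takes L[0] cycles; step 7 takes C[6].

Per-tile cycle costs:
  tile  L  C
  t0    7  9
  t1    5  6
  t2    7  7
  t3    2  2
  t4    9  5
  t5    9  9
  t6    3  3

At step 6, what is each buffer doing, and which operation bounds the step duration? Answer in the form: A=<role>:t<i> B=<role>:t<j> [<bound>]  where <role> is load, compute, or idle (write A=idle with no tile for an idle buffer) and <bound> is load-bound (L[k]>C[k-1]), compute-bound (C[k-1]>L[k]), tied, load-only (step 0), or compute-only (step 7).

step 6: A=load:t6 B=compute:t5 [compute-bound]

[0] DMA t0→A (7c) ∥ CU idle ⇒ 7c, clock 7
[1] DMA t1→B (5c) ∥ CU A:t0 (9c) ⇒ 9c, clock 16
[2] DMA t2→A (7c) ∥ CU B:t1 (6c) ⇒ 7c, clock 23
[3] DMA t3→B (2c) ∥ CU A:t2 (7c) ⇒ 7c, clock 30
[4] DMA t4→A (9c) ∥ CU B:t3 (2c) ⇒ 9c, clock 39
[5] DMA t5→B (9c) ∥ CU A:t4 (5c) ⇒ 9c, clock 48
[6] DMA t6→A (3c) ∥ CU B:t5 (9c) ⇒ 9c, clock 57
[7] DMA idle ∥ CU A:t6 (3c) ⇒ 3c, clock 60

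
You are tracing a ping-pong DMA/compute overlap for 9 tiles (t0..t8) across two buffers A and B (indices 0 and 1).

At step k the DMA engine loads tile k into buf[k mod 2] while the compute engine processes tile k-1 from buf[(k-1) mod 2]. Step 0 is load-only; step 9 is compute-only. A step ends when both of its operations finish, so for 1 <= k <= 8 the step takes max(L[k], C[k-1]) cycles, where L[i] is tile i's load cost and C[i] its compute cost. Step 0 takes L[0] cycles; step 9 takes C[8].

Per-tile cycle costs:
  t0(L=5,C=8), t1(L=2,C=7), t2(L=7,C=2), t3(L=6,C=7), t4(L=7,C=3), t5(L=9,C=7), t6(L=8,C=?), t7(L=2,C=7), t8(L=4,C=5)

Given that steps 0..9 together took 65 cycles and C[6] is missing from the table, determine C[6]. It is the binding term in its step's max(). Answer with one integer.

C[6] = 3

step 0 | dur = L[0]=5 = 5
step 1 | dur = max(L[1]=2, C[0]=8) = 8
step 2 | dur = max(L[2]=7, C[1]=7) = 7
step 3 | dur = max(L[3]=6, C[2]=2) = 6
step 4 | dur = max(L[4]=7, C[3]=7) = 7
step 5 | dur = max(L[5]=9, C[4]=3) = 9
step 6 | dur = max(L[6]=8, C[5]=7) = 8
step 7 | dur = max(L[7]=2, C[6]=?) = C[6]  (unknown; binding)
step 8 | dur = max(L[8]=4, C[7]=7) = 7
step 9 | dur = C[8]=5 = 5
sum of known step durations = 62
dur[7] = total - known = 65 - 62 = 3
C[6] is the binding max in step 7, so C[6] = dur[7] = 3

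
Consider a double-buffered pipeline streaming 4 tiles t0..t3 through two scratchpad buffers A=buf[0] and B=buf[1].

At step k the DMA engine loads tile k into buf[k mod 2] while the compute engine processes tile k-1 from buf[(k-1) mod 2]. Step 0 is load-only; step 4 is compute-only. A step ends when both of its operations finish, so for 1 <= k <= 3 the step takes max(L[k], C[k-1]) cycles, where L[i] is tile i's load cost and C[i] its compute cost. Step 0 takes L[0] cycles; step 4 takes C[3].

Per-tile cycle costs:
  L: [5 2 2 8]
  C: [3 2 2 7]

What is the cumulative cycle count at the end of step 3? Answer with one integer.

[0] DMA t0→A (5c) ∥ CU idle ⇒ 5c, clock 5
[1] DMA t1→B (2c) ∥ CU A:t0 (3c) ⇒ 3c, clock 8
[2] DMA t2→A (2c) ∥ CU B:t1 (2c) ⇒ 2c, clock 10
[3] DMA t3→B (8c) ∥ CU A:t2 (2c) ⇒ 8c, clock 18
[4] DMA idle ∥ CU B:t3 (7c) ⇒ 7c, clock 25

end_cycle[3] = 18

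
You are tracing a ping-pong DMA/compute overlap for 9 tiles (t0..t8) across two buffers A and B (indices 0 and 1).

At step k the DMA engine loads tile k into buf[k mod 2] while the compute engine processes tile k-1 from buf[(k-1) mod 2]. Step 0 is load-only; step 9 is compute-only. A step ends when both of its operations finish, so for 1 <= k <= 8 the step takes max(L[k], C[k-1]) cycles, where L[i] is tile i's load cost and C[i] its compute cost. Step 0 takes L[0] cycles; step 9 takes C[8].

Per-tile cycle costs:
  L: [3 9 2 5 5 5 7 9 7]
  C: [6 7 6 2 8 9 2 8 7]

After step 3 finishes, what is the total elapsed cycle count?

  0. 3=3c; end=3; A:t0 B:-
  1. max(9,6)=9c; end=12; A:t0 B:t1
  2. max(2,7)=7c; end=19; A:t2 B:t1
  3. max(5,6)=6c; end=25; A:t2 B:t3
  4. max(5,2)=5c; end=30; A:t4 B:t3
  5. max(5,8)=8c; end=38; A:t4 B:t5
  6. max(7,9)=9c; end=47; A:t6 B:t5
  7. max(9,2)=9c; end=56; A:t6 B:t7
  8. max(7,8)=8c; end=64; A:t8 B:t7
  9. 7=7c; end=71; A:t8 B:t7

end_cycle[3] = 25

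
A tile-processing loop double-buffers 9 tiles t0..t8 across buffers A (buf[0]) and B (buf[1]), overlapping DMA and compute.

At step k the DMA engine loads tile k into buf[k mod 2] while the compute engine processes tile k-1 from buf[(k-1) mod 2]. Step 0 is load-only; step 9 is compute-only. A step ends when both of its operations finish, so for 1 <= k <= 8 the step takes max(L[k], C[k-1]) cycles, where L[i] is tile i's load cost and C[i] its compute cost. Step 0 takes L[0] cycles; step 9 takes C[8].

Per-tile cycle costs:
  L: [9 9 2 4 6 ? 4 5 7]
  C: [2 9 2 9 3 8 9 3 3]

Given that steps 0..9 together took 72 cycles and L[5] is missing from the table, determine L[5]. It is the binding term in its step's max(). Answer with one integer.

step 0: dur = L[0]=9 = 9
step 1: dur = max(L[1]=9, C[0]=2) = 9
step 2: dur = max(L[2]=2, C[1]=9) = 9
step 3: dur = max(L[3]=4, C[2]=2) = 4
step 4: dur = max(L[4]=6, C[3]=9) = 9
step 5: dur = max(L[5]=?, C[4]=3) = L[5]  (unknown; binding)
step 6: dur = max(L[6]=4, C[5]=8) = 8
step 7: dur = max(L[7]=5, C[6]=9) = 9
step 8: dur = max(L[8]=7, C[7]=3) = 7
step 9: dur = C[8]=3 = 3
sum of known step durations = 67
dur[5] = total - known = 72 - 67 = 5
L[5] is the binding max in step 5, so L[5] = dur[5] = 5

L[5] = 5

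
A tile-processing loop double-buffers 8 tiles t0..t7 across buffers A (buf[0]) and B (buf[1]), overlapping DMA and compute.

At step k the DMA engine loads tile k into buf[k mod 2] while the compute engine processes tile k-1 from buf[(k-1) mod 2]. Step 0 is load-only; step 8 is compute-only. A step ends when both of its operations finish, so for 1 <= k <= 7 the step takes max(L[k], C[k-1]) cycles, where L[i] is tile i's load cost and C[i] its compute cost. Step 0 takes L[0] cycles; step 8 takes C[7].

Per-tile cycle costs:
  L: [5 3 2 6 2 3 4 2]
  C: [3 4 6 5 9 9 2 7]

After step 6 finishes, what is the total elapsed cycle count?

end_cycle[6] = 41

k=0 load=t0/5c comp=- wait=5 total=5
k=1 load=t1/3c comp=t0/3c wait=3 total=8
k=2 load=t2/2c comp=t1/4c wait=4 total=12
k=3 load=t3/6c comp=t2/6c wait=6 total=18
k=4 load=t4/2c comp=t3/5c wait=5 total=23
k=5 load=t5/3c comp=t4/9c wait=9 total=32
k=6 load=t6/4c comp=t5/9c wait=9 total=41
k=7 load=t7/2c comp=t6/2c wait=2 total=43
k=8 load=- comp=t7/7c wait=7 total=50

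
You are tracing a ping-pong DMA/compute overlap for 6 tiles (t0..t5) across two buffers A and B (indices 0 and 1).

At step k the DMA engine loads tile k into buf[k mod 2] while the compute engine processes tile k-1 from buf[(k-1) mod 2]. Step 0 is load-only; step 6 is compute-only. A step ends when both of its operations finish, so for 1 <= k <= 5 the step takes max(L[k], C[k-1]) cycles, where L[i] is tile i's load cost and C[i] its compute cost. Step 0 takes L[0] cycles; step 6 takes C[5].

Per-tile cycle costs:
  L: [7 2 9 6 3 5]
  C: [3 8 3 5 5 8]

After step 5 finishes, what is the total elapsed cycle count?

end_cycle[5] = 35

step 0: L[0]=7 → dur=7, Σ=7 | A=load:t0 B=idle [load-only]
step 1: L[1]=2 C[0]=3 → dur=3, Σ=10 | A=compute:t0 B=load:t1 [compute-bound]
step 2: L[2]=9 C[1]=8 → dur=9, Σ=19 | A=load:t2 B=compute:t1 [load-bound]
step 3: L[3]=6 C[2]=3 → dur=6, Σ=25 | A=compute:t2 B=load:t3 [load-bound]
step 4: L[4]=3 C[3]=5 → dur=5, Σ=30 | A=load:t4 B=compute:t3 [compute-bound]
step 5: L[5]=5 C[4]=5 → dur=5, Σ=35 | A=compute:t4 B=load:t5 [tied]
step 6: C[5]=8 → dur=8, Σ=43 | A=idle B=compute:t5 [compute-only]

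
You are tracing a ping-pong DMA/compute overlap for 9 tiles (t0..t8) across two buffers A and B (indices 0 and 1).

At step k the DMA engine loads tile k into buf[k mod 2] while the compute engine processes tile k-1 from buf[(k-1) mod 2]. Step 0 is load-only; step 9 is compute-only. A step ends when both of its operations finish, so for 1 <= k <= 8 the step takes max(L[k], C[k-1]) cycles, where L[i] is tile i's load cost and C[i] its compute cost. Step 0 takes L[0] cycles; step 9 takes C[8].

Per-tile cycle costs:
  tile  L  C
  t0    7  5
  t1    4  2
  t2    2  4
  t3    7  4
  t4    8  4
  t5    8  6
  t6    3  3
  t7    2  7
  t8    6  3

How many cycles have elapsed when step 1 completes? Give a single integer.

end_cycle[1] = 12

  0. 7=7c; end=7; A:t0 B:-
  1. max(4,5)=5c; end=12; A:t0 B:t1
  2. max(2,2)=2c; end=14; A:t2 B:t1
  3. max(7,4)=7c; end=21; A:t2 B:t3
  4. max(8,4)=8c; end=29; A:t4 B:t3
  5. max(8,4)=8c; end=37; A:t4 B:t5
  6. max(3,6)=6c; end=43; A:t6 B:t5
  7. max(2,3)=3c; end=46; A:t6 B:t7
  8. max(6,7)=7c; end=53; A:t8 B:t7
  9. 3=3c; end=56; A:t8 B:t7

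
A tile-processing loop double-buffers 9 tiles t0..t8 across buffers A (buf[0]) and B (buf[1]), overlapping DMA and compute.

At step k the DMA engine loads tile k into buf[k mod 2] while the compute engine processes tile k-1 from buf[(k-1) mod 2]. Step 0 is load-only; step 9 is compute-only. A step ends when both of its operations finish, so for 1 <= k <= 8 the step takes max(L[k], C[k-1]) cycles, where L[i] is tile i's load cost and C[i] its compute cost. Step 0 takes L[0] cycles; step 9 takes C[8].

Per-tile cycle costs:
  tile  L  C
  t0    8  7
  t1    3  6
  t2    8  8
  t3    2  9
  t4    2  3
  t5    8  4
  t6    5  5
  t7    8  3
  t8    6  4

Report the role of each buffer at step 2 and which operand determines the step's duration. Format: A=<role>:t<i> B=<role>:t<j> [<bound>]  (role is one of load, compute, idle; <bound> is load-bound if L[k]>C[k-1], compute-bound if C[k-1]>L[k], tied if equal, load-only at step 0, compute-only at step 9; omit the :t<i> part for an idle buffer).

[0] DMA t0→A (8c) ∥ CU idle ⇒ 8c, clock 8
[1] DMA t1→B (3c) ∥ CU A:t0 (7c) ⇒ 7c, clock 15
[2] DMA t2→A (8c) ∥ CU B:t1 (6c) ⇒ 8c, clock 23
[3] DMA t3→B (2c) ∥ CU A:t2 (8c) ⇒ 8c, clock 31
[4] DMA t4→A (2c) ∥ CU B:t3 (9c) ⇒ 9c, clock 40
[5] DMA t5→B (8c) ∥ CU A:t4 (3c) ⇒ 8c, clock 48
[6] DMA t6→A (5c) ∥ CU B:t5 (4c) ⇒ 5c, clock 53
[7] DMA t7→B (8c) ∥ CU A:t6 (5c) ⇒ 8c, clock 61
[8] DMA t8→A (6c) ∥ CU B:t7 (3c) ⇒ 6c, clock 67
[9] DMA idle ∥ CU A:t8 (4c) ⇒ 4c, clock 71

step 2: A=load:t2 B=compute:t1 [load-bound]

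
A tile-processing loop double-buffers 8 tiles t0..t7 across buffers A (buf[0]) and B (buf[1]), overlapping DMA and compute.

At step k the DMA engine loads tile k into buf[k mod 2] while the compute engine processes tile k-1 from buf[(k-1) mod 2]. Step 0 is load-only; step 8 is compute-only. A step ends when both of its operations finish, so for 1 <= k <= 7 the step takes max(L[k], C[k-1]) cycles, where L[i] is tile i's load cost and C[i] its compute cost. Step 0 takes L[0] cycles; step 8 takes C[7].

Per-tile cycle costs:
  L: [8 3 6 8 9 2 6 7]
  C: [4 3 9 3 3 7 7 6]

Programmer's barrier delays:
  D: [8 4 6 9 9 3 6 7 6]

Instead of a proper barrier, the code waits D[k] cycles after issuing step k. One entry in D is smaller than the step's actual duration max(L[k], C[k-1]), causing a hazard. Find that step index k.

k=0 barrier L[0]=8→8c, D[0]=8 ok
k=1 barrier max(L[1]=3,C[0]=4)→4c, D[1]=4 ok
k=2 barrier max(L[2]=6,C[1]=3)→6c, D[2]=6 ok
k=3 barrier max(L[3]=8,C[2]=9)→9c, D[3]=9 ok
k=4 barrier max(L[4]=9,C[3]=3)→9c, D[4]=9 ok
k=5 barrier max(L[5]=2,C[4]=3)→3c, D[5]=3 ok
k=6 barrier max(L[6]=6,C[5]=7)→7c, D[6]=6 SHORT
k=7 barrier max(L[7]=7,C[6]=7)→7c, D[7]=7 ok
k=8 barrier C[7]=6→6c, D[8]=6 ok

hazard at step 6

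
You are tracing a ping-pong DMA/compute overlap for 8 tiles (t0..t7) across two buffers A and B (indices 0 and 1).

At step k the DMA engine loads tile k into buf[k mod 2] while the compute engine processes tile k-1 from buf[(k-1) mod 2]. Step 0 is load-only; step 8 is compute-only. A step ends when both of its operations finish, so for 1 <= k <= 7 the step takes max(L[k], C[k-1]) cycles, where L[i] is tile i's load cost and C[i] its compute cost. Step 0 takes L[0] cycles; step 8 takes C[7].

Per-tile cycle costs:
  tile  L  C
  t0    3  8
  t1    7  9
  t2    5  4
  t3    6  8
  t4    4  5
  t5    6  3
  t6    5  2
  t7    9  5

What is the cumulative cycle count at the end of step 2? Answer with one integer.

  0. 3=3c; end=3; A:t0 B:-
  1. max(7,8)=8c; end=11; A:t0 B:t1
  2. max(5,9)=9c; end=20; A:t2 B:t1
  3. max(6,4)=6c; end=26; A:t2 B:t3
  4. max(4,8)=8c; end=34; A:t4 B:t3
  5. max(6,5)=6c; end=40; A:t4 B:t5
  6. max(5,3)=5c; end=45; A:t6 B:t5
  7. max(9,2)=9c; end=54; A:t6 B:t7
  8. 5=5c; end=59; A:t6 B:t7

end_cycle[2] = 20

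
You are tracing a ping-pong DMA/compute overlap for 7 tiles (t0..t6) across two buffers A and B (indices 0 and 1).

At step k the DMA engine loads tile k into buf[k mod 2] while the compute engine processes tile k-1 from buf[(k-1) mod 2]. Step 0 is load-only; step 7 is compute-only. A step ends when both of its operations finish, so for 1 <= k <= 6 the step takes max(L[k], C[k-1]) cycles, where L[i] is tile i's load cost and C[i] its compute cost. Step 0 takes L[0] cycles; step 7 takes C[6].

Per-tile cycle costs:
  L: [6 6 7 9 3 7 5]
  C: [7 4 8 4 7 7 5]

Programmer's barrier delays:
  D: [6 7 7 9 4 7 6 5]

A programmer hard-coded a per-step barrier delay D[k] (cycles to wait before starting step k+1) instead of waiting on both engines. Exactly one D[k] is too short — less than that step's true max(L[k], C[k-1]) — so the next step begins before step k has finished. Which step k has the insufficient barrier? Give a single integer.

[0] required=L[0]=6=6 vs D=6 ok
[1] required=max(L[1]=6,C[0]=7)=7 vs D=7 ok
[2] required=max(L[2]=7,C[1]=4)=7 vs D=7 ok
[3] required=max(L[3]=9,C[2]=8)=9 vs D=9 ok
[4] required=max(L[4]=3,C[3]=4)=4 vs D=4 ok
[5] required=max(L[5]=7,C[4]=7)=7 vs D=7 ok
[6] required=max(L[6]=5,C[5]=7)=7 vs D=6 SHORT
[7] required=C[6]=5=5 vs D=5 ok

hazard at step 6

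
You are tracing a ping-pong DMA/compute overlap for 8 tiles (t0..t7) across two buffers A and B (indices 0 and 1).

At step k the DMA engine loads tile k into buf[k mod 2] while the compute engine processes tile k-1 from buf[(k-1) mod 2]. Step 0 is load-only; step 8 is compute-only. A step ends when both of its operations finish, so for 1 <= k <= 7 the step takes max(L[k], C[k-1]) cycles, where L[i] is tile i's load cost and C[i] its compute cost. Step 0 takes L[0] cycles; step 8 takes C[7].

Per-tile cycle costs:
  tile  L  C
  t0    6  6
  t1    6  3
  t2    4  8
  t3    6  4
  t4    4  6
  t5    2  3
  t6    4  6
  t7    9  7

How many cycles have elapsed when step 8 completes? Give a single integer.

  0. 6=6c; end=6; A:t0 B:-
  1. max(6,6)=6c; end=12; A:t0 B:t1
  2. max(4,3)=4c; end=16; A:t2 B:t1
  3. max(6,8)=8c; end=24; A:t2 B:t3
  4. max(4,4)=4c; end=28; A:t4 B:t3
  5. max(2,6)=6c; end=34; A:t4 B:t5
  6. max(4,3)=4c; end=38; A:t6 B:t5
  7. max(9,6)=9c; end=47; A:t6 B:t7
  8. 7=7c; end=54; A:t6 B:t7

end_cycle[8] = 54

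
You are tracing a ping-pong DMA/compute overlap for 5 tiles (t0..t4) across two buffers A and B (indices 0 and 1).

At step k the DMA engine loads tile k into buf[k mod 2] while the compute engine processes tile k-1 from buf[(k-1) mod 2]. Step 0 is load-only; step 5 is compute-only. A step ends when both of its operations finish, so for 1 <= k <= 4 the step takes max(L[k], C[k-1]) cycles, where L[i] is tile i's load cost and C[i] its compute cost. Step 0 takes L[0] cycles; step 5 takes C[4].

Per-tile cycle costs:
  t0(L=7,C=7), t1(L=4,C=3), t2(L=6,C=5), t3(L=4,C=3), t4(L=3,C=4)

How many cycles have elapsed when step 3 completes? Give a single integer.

step 0: L[0]=7 → dur=7, Σ=7 | A=load:t0 B=idle [load-only]
step 1: L[1]=4 C[0]=7 → dur=7, Σ=14 | A=compute:t0 B=load:t1 [compute-bound]
step 2: L[2]=6 C[1]=3 → dur=6, Σ=20 | A=load:t2 B=compute:t1 [load-bound]
step 3: L[3]=4 C[2]=5 → dur=5, Σ=25 | A=compute:t2 B=load:t3 [compute-bound]
step 4: L[4]=3 C[3]=3 → dur=3, Σ=28 | A=load:t4 B=compute:t3 [tied]
step 5: C[4]=4 → dur=4, Σ=32 | A=compute:t4 B=idle [compute-only]

end_cycle[3] = 25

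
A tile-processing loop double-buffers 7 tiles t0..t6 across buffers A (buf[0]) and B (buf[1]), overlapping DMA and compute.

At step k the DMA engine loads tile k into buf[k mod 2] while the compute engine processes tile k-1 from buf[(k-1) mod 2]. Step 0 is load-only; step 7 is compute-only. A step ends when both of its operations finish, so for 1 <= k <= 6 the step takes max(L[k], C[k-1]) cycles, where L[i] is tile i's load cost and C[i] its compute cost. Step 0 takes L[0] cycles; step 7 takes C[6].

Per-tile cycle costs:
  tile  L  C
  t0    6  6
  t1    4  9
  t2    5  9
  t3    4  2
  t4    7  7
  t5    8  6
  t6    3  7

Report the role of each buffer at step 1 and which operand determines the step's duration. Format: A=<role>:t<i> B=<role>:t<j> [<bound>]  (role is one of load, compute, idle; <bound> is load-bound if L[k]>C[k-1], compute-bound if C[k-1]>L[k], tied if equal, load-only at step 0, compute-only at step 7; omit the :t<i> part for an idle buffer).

step 1: A=compute:t0 B=load:t1 [compute-bound]

step 0: L[0]=6 → dur=6, Σ=6 | A=load:t0 B=idle [load-only]
step 1: L[1]=4 C[0]=6 → dur=6, Σ=12 | A=compute:t0 B=load:t1 [compute-bound]
step 2: L[2]=5 C[1]=9 → dur=9, Σ=21 | A=load:t2 B=compute:t1 [compute-bound]
step 3: L[3]=4 C[2]=9 → dur=9, Σ=30 | A=compute:t2 B=load:t3 [compute-bound]
step 4: L[4]=7 C[3]=2 → dur=7, Σ=37 | A=load:t4 B=compute:t3 [load-bound]
step 5: L[5]=8 C[4]=7 → dur=8, Σ=45 | A=compute:t4 B=load:t5 [load-bound]
step 6: L[6]=3 C[5]=6 → dur=6, Σ=51 | A=load:t6 B=compute:t5 [compute-bound]
step 7: C[6]=7 → dur=7, Σ=58 | A=compute:t6 B=idle [compute-only]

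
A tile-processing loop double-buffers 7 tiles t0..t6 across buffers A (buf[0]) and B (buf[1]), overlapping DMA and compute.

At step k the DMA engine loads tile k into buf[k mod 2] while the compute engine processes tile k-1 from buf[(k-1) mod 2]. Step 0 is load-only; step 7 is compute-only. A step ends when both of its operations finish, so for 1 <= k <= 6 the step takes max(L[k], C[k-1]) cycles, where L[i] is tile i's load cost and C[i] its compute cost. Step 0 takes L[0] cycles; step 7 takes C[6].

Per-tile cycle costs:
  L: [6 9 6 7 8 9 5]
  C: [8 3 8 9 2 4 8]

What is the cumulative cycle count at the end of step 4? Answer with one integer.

end_cycle[4] = 38

[0] DMA t0→A (6c) ∥ CU idle ⇒ 6c, clock 6
[1] DMA t1→B (9c) ∥ CU A:t0 (8c) ⇒ 9c, clock 15
[2] DMA t2→A (6c) ∥ CU B:t1 (3c) ⇒ 6c, clock 21
[3] DMA t3→B (7c) ∥ CU A:t2 (8c) ⇒ 8c, clock 29
[4] DMA t4→A (8c) ∥ CU B:t3 (9c) ⇒ 9c, clock 38
[5] DMA t5→B (9c) ∥ CU A:t4 (2c) ⇒ 9c, clock 47
[6] DMA t6→A (5c) ∥ CU B:t5 (4c) ⇒ 5c, clock 52
[7] DMA idle ∥ CU A:t6 (8c) ⇒ 8c, clock 60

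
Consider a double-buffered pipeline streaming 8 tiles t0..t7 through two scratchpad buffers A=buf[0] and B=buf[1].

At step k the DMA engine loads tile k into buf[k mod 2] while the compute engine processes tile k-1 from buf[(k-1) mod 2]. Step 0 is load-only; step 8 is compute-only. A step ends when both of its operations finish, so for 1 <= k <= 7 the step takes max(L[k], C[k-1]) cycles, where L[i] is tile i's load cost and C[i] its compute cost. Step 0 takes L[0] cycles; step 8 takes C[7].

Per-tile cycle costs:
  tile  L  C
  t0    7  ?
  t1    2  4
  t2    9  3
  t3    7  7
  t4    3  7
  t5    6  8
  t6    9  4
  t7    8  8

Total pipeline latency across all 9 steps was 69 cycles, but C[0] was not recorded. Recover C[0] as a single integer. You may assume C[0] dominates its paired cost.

C[0] = 7

step 0 = dur = L[0]=7 = 7
step 1 = dur = max(L[1]=2, C[0]=?) = C[0]  (unknown; binding)
step 2 = dur = max(L[2]=9, C[1]=4) = 9
step 3 = dur = max(L[3]=7, C[2]=3) = 7
step 4 = dur = max(L[4]=3, C[3]=7) = 7
step 5 = dur = max(L[5]=6, C[4]=7) = 7
step 6 = dur = max(L[6]=9, C[5]=8) = 9
step 7 = dur = max(L[7]=8, C[6]=4) = 8
step 8 = dur = C[7]=8 = 8
sum of known step durations = 62
dur[1] = total - known = 69 - 62 = 7
C[0] is the binding max in step 1, so C[0] = dur[1] = 7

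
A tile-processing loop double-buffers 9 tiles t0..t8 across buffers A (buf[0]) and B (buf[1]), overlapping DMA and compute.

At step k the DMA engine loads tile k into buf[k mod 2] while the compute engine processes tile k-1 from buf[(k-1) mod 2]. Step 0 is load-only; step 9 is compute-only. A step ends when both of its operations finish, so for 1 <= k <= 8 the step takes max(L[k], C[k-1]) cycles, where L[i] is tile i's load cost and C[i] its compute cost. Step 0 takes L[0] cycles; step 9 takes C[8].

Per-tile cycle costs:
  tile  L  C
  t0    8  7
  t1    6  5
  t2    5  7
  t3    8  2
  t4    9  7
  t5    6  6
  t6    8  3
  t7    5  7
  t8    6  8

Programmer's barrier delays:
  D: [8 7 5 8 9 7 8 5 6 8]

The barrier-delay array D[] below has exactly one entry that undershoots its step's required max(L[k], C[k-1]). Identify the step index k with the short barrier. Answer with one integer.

hazard at step 8

step 0: need L[0]=8 = 8; D[0]=8 ok
step 1: need max(L[1]=6,C[0]=7) = 7; D[1]=7 ok
step 2: need max(L[2]=5,C[1]=5) = 5; D[2]=5 ok
step 3: need max(L[3]=8,C[2]=7) = 8; D[3]=8 ok
step 4: need max(L[4]=9,C[3]=2) = 9; D[4]=9 ok
step 5: need max(L[5]=6,C[4]=7) = 7; D[5]=7 ok
step 6: need max(L[6]=8,C[5]=6) = 8; D[6]=8 ok
step 7: need max(L[7]=5,C[6]=3) = 5; D[7]=5 ok
step 8: need max(L[8]=6,C[7]=7) = 7; D[8]=6 SHORT
step 9: need C[8]=8 = 8; D[9]=8 ok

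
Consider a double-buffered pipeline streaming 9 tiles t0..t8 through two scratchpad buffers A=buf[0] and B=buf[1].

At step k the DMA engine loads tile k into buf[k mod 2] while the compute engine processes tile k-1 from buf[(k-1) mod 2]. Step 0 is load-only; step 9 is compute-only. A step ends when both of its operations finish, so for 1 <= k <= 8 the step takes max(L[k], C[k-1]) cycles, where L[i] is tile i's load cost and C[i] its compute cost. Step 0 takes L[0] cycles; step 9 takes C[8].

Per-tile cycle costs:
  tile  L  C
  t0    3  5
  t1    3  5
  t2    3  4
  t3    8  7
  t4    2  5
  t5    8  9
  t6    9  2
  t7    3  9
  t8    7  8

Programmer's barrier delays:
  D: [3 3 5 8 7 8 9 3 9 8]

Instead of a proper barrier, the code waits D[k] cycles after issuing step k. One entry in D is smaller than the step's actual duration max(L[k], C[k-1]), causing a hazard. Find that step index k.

k=0 barrier L[0]=3→3c, D[0]=3 ok
k=1 barrier max(L[1]=3,C[0]=5)→5c, D[1]=3 SHORT
k=2 barrier max(L[2]=3,C[1]=5)→5c, D[2]=5 ok
k=3 barrier max(L[3]=8,C[2]=4)→8c, D[3]=8 ok
k=4 barrier max(L[4]=2,C[3]=7)→7c, D[4]=7 ok
k=5 barrier max(L[5]=8,C[4]=5)→8c, D[5]=8 ok
k=6 barrier max(L[6]=9,C[5]=9)→9c, D[6]=9 ok
k=7 barrier max(L[7]=3,C[6]=2)→3c, D[7]=3 ok
k=8 barrier max(L[8]=7,C[7]=9)→9c, D[8]=9 ok
k=9 barrier C[8]=8→8c, D[9]=8 ok

hazard at step 1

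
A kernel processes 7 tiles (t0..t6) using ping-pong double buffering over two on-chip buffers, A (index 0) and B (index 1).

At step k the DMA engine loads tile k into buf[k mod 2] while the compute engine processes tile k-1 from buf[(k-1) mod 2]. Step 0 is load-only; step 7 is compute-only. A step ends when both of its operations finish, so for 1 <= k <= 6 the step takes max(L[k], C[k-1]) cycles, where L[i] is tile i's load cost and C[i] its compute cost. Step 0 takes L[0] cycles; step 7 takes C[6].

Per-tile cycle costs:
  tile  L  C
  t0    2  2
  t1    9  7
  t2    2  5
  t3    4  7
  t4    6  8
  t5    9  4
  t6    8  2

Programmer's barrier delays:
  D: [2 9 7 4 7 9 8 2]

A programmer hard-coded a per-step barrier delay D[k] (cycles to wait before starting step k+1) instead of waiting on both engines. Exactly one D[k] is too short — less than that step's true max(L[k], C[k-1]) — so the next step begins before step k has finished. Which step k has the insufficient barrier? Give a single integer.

step 0: need L[0]=2 = 2; D[0]=2 ok
step 1: need max(L[1]=9,C[0]=2) = 9; D[1]=9 ok
step 2: need max(L[2]=2,C[1]=7) = 7; D[2]=7 ok
step 3: need max(L[3]=4,C[2]=5) = 5; D[3]=4 SHORT
step 4: need max(L[4]=6,C[3]=7) = 7; D[4]=7 ok
step 5: need max(L[5]=9,C[4]=8) = 9; D[5]=9 ok
step 6: need max(L[6]=8,C[5]=4) = 8; D[6]=8 ok
step 7: need C[6]=2 = 2; D[7]=2 ok

hazard at step 3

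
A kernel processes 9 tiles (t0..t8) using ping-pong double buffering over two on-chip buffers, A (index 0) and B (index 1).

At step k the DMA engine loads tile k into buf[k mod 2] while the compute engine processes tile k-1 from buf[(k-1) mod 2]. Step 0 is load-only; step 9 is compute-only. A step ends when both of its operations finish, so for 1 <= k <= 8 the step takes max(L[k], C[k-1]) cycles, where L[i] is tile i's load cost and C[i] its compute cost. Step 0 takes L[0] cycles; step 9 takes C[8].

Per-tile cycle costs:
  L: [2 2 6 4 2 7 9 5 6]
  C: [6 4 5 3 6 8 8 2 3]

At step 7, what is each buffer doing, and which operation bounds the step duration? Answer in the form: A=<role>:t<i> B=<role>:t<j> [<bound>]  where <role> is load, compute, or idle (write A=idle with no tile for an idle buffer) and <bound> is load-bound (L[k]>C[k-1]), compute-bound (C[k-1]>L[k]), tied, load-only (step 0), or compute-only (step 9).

k=0 load=t0/2c comp=- wait=2 total=2
k=1 load=t1/2c comp=t0/6c wait=6 total=8
k=2 load=t2/6c comp=t1/4c wait=6 total=14
k=3 load=t3/4c comp=t2/5c wait=5 total=19
k=4 load=t4/2c comp=t3/3c wait=3 total=22
k=5 load=t5/7c comp=t4/6c wait=7 total=29
k=6 load=t6/9c comp=t5/8c wait=9 total=38
k=7 load=t7/5c comp=t6/8c wait=8 total=46
k=8 load=t8/6c comp=t7/2c wait=6 total=52
k=9 load=- comp=t8/3c wait=3 total=55

step 7: A=compute:t6 B=load:t7 [compute-bound]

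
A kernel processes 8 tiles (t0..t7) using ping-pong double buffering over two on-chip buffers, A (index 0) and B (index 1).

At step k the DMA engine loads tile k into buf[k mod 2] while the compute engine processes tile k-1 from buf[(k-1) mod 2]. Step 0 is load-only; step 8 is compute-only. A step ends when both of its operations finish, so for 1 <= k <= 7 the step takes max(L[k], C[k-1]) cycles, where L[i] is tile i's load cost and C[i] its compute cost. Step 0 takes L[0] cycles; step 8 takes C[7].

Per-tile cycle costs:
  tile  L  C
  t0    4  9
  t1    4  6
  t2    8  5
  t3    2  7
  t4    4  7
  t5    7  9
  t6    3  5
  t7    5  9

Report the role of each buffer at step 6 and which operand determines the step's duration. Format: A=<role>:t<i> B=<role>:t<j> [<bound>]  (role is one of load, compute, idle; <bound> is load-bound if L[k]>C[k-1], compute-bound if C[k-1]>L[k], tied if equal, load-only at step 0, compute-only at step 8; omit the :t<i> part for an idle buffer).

step 0: L[0]=4 → dur=4, Σ=4 | A=load:t0 B=idle [load-only]
step 1: L[1]=4 C[0]=9 → dur=9, Σ=13 | A=compute:t0 B=load:t1 [compute-bound]
step 2: L[2]=8 C[1]=6 → dur=8, Σ=21 | A=load:t2 B=compute:t1 [load-bound]
step 3: L[3]=2 C[2]=5 → dur=5, Σ=26 | A=compute:t2 B=load:t3 [compute-bound]
step 4: L[4]=4 C[3]=7 → dur=7, Σ=33 | A=load:t4 B=compute:t3 [compute-bound]
step 5: L[5]=7 C[4]=7 → dur=7, Σ=40 | A=compute:t4 B=load:t5 [tied]
step 6: L[6]=3 C[5]=9 → dur=9, Σ=49 | A=load:t6 B=compute:t5 [compute-bound]
step 7: L[7]=5 C[6]=5 → dur=5, Σ=54 | A=compute:t6 B=load:t7 [tied]
step 8: C[7]=9 → dur=9, Σ=63 | A=idle B=compute:t7 [compute-only]

step 6: A=load:t6 B=compute:t5 [compute-bound]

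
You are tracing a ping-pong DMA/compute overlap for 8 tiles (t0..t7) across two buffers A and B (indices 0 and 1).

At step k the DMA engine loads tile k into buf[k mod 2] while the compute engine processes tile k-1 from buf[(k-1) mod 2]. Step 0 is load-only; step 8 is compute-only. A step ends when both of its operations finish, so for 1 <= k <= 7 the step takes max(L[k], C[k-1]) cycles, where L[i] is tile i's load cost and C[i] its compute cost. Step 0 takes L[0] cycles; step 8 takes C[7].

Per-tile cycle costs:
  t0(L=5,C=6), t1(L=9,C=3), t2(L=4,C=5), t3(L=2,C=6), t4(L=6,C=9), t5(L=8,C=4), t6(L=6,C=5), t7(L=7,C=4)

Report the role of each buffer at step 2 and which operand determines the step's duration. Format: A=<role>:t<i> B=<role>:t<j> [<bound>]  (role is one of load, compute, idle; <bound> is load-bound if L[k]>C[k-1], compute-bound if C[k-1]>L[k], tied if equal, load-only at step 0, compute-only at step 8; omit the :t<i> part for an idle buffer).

step 0: L[0]=5 → dur=5, Σ=5 | A=load:t0 B=idle [load-only]
step 1: L[1]=9 C[0]=6 → dur=9, Σ=14 | A=compute:t0 B=load:t1 [load-bound]
step 2: L[2]=4 C[1]=3 → dur=4, Σ=18 | A=load:t2 B=compute:t1 [load-bound]
step 3: L[3]=2 C[2]=5 → dur=5, Σ=23 | A=compute:t2 B=load:t3 [compute-bound]
step 4: L[4]=6 C[3]=6 → dur=6, Σ=29 | A=load:t4 B=compute:t3 [tied]
step 5: L[5]=8 C[4]=9 → dur=9, Σ=38 | A=compute:t4 B=load:t5 [compute-bound]
step 6: L[6]=6 C[5]=4 → dur=6, Σ=44 | A=load:t6 B=compute:t5 [load-bound]
step 7: L[7]=7 C[6]=5 → dur=7, Σ=51 | A=compute:t6 B=load:t7 [load-bound]
step 8: C[7]=4 → dur=4, Σ=55 | A=idle B=compute:t7 [compute-only]

step 2: A=load:t2 B=compute:t1 [load-bound]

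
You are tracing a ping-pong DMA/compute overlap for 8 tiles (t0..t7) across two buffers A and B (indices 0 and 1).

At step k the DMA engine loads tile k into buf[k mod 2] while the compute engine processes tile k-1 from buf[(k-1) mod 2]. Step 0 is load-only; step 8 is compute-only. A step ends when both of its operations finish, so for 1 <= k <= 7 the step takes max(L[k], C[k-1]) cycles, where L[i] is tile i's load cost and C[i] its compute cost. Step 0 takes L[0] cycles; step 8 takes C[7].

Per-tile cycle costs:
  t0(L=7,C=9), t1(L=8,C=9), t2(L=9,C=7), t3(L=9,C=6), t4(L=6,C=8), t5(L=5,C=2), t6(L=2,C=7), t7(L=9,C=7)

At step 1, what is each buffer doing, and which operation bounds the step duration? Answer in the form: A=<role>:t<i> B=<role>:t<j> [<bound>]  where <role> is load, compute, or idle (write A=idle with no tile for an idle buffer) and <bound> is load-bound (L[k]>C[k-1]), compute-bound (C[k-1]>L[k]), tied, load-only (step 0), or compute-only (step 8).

step 1: A=compute:t0 B=load:t1 [compute-bound]

  0. 7=7c; end=7; A:t0 B:-
  1. max(8,9)=9c; end=16; A:t0 B:t1
  2. max(9,9)=9c; end=25; A:t2 B:t1
  3. max(9,7)=9c; end=34; A:t2 B:t3
  4. max(6,6)=6c; end=40; A:t4 B:t3
  5. max(5,8)=8c; end=48; A:t4 B:t5
  6. max(2,2)=2c; end=50; A:t6 B:t5
  7. max(9,7)=9c; end=59; A:t6 B:t7
  8. 7=7c; end=66; A:t6 B:t7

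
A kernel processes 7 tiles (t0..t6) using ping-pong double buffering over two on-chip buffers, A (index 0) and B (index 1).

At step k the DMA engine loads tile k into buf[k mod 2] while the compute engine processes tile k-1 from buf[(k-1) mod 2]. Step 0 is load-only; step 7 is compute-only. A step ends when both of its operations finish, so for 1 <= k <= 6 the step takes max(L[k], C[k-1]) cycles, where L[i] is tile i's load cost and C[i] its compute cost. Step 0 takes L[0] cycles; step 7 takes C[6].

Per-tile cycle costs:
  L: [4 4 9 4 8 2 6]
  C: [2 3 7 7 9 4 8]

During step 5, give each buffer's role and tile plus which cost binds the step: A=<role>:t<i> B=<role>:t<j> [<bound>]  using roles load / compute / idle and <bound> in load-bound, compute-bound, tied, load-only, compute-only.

step 5: A=compute:t4 B=load:t5 [compute-bound]

  0. 4=4c; end=4; A:t0 B:-
  1. max(4,2)=4c; end=8; A:t0 B:t1
  2. max(9,3)=9c; end=17; A:t2 B:t1
  3. max(4,7)=7c; end=24; A:t2 B:t3
  4. max(8,7)=8c; end=32; A:t4 B:t3
  5. max(2,9)=9c; end=41; A:t4 B:t5
  6. max(6,4)=6c; end=47; A:t6 B:t5
  7. 8=8c; end=55; A:t6 B:t5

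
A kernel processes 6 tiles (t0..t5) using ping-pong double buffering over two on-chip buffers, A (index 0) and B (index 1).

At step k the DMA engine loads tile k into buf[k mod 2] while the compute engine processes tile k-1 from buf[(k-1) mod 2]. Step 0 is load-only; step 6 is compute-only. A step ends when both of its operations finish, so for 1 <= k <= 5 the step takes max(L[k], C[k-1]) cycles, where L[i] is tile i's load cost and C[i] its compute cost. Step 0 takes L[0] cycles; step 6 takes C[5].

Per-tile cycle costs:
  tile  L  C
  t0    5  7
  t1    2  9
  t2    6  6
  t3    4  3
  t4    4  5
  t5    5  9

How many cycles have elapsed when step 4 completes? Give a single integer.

k=0 load=t0/5c comp=- wait=5 total=5
k=1 load=t1/2c comp=t0/7c wait=7 total=12
k=2 load=t2/6c comp=t1/9c wait=9 total=21
k=3 load=t3/4c comp=t2/6c wait=6 total=27
k=4 load=t4/4c comp=t3/3c wait=4 total=31
k=5 load=t5/5c comp=t4/5c wait=5 total=36
k=6 load=- comp=t5/9c wait=9 total=45

end_cycle[4] = 31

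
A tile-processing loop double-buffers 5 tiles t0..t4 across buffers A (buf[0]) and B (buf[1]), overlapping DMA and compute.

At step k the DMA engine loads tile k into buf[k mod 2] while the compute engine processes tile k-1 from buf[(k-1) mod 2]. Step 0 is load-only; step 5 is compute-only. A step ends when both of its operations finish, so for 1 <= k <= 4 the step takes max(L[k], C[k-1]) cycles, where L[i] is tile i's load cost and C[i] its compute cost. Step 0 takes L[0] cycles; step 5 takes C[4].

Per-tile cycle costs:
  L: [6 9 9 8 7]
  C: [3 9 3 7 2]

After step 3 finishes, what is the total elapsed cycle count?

k=0 load=t0/6c comp=- wait=6 total=6
k=1 load=t1/9c comp=t0/3c wait=9 total=15
k=2 load=t2/9c comp=t1/9c wait=9 total=24
k=3 load=t3/8c comp=t2/3c wait=8 total=32
k=4 load=t4/7c comp=t3/7c wait=7 total=39
k=5 load=- comp=t4/2c wait=2 total=41

end_cycle[3] = 32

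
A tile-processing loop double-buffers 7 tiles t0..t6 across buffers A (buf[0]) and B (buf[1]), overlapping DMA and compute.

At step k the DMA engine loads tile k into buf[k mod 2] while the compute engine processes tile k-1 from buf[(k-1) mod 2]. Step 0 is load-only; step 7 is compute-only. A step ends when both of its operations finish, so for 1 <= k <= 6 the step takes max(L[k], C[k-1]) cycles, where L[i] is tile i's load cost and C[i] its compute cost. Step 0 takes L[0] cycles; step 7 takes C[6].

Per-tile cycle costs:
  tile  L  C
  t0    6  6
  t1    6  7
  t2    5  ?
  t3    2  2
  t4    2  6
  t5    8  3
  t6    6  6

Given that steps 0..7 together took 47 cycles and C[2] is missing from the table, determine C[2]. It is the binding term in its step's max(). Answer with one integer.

step 0 → dur = L[0]=6 = 6
step 1 → dur = max(L[1]=6, C[0]=6) = 6
step 2 → dur = max(L[2]=5, C[1]=7) = 7
step 3 → dur = max(L[3]=2, C[2]=?) = C[2]  (unknown; binding)
step 4 → dur = max(L[4]=2, C[3]=2) = 2
step 5 → dur = max(L[5]=8, C[4]=6) = 8
step 6 → dur = max(L[6]=6, C[5]=3) = 6
step 7 → dur = C[6]=6 = 6
sum of known step durations = 41
dur[3] = total - known = 47 - 41 = 6
C[2] is the binding max in step 3, so C[2] = dur[3] = 6

C[2] = 6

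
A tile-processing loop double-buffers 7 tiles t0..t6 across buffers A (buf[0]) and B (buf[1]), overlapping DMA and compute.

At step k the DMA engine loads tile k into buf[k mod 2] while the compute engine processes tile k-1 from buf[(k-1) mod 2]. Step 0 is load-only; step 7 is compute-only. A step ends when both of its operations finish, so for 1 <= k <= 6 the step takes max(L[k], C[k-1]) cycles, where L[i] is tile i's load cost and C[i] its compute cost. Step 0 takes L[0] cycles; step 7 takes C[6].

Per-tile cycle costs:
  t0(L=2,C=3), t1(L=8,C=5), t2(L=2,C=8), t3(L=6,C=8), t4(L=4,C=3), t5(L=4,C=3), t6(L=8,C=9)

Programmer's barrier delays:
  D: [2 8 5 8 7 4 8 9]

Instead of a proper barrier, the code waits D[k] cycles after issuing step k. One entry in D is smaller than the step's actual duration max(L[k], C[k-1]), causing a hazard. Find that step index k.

step 0: need L[0]=2 = 2; D[0]=2 ok
step 1: need max(L[1]=8,C[0]=3) = 8; D[1]=8 ok
step 2: need max(L[2]=2,C[1]=5) = 5; D[2]=5 ok
step 3: need max(L[3]=6,C[2]=8) = 8; D[3]=8 ok
step 4: need max(L[4]=4,C[3]=8) = 8; D[4]=7 SHORT
step 5: need max(L[5]=4,C[4]=3) = 4; D[5]=4 ok
step 6: need max(L[6]=8,C[5]=3) = 8; D[6]=8 ok
step 7: need C[6]=9 = 9; D[7]=9 ok

hazard at step 4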